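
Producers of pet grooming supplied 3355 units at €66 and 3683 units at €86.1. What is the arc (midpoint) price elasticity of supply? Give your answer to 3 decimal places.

ΔQ = 3683 − 3355 = 328; ΔP = 86.1 − 66 = 20.1.
Midpoints: P̄ = 76.05, Q̄ = 3519.0.
ε_s = (ΔQ/ΔP)(P̄/Q̄) = (328/20.1)(76.05/3519.0).

0.353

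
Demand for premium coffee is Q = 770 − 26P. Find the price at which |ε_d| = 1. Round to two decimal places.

For linear demand Q = a − bP, ε = −bP/(a − bP). |ε| = 1 when bP = a − bP, i.e. P = a/(2b).
P = 770/(2·26) = 770/52 = 14.8077.

14.81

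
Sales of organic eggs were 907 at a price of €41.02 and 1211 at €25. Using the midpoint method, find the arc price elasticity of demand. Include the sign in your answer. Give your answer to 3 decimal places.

ΔQ = 1211 − 907 = 304; ΔP = 25 − 41.02 = -16.02.
Midpoints: P̄ = 33.01, Q̄ = 1059.0.
ε = (ΔQ/ΔP)(P̄/Q̄) = (304/-16.02)(33.01/1059.0).

-0.592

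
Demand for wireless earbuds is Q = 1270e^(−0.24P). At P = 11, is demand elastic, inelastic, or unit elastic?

elastic

Q = 90.629, dQ/dP = -21.751.
ε = (dQ/dP)(P/Q) ≈ -2.640.
|ε| = 2.64 > 1.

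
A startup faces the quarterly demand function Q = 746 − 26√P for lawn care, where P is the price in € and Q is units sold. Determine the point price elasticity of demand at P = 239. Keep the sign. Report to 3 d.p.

At P = 239, Q = 344.050.
dQ/dP = −26/(2√P) = -0.841.
ε = (dQ/dP)(P/Q) = (-0.841)(239/344.050).
|ε| < 1, so demand is inelastic at this price.

-0.584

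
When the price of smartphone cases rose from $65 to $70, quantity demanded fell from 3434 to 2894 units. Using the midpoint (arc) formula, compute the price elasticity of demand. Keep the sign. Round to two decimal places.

ΔQ = 2894 − 3434 = -540; ΔP = 70 − 65 = 5.
Midpoints: P̄ = 67.50, Q̄ = 3164.0.
ε = (ΔQ/ΔP)(P̄/Q̄) = (-540/5)(67.50/3164.0).

-2.30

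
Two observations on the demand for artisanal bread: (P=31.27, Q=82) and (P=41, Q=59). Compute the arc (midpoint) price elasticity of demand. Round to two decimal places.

ΔQ = 59 − 82 = -23; ΔP = 41 − 31.27 = 9.73.
Midpoints: P̄ = 36.13, Q̄ = 70.5.
ε = (ΔQ/ΔP)(P̄/Q̄) = (-23/9.73)(36.13/70.5).

-1.21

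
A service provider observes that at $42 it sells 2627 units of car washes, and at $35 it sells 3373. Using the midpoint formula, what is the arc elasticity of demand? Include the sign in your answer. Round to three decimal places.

ΔQ = 3373 − 2627 = 746; ΔP = 35 − 42 = -7.
Midpoints: P̄ = 38.50, Q̄ = 3000.0.
ε = (ΔQ/ΔP)(P̄/Q̄) = (746/-7)(38.50/3000.0).

-1.368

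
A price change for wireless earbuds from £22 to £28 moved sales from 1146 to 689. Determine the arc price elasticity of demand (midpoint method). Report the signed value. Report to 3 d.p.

ΔQ = 689 − 1146 = -457; ΔP = 28 − 22 = 6.
Midpoints: P̄ = 25.00, Q̄ = 917.5.
ε = (ΔQ/ΔP)(P̄/Q̄) = (-457/6)(25.00/917.5).

-2.075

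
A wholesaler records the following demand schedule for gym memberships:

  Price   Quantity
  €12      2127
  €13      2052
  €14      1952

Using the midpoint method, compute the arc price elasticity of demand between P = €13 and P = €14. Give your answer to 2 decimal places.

-0.67

At P = 13, Q = 2052; at P = 14, Q = 1952.
ΔQ = -100, ΔP = 1. Midpoints: P̄ = 13.50, Q̄ = 2002.0.
ε = (ΔQ/ΔP)(P̄/Q̄) = (-100/1)(13.50/2002.0).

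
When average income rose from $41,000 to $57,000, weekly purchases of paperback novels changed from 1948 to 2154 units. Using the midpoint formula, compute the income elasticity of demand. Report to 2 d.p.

ΔQ = 206, ΔI = 16000. Midpoints: Ī = 49,000, Q̄ = 2051.0.
ε_I = (ΔQ/ΔI)(Ī/Q̄) = (206/16000)(49000/2051.0).

0.31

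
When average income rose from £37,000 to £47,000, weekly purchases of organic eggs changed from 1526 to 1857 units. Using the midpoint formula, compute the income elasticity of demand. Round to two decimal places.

0.82

ΔQ = 331, ΔI = 10000. Midpoints: Ī = 42,000, Q̄ = 1691.5.
ε_I = (ΔQ/ΔI)(Ī/Q̄) = (331/10000)(42000/1691.5).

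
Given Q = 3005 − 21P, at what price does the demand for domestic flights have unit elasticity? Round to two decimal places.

For linear demand Q = a − bP, ε = −bP/(a − bP). |ε| = 1 when bP = a − bP, i.e. P = a/(2b).
P = 3005/(2·21) = 3005/42 = 71.5476.

71.55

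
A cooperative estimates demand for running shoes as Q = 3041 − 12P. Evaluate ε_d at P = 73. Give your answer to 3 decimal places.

-0.405

At P = 73, Q = 2165.
dQ/dP = −12.
ε = (dQ/dP)(P/Q) = (-12)(73/2165).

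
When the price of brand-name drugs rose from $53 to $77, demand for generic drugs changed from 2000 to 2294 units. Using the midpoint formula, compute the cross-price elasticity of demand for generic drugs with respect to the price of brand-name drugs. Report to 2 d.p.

ΔQ_x = 2294 − 2000 = 294; ΔP_y = 77 − 53 = 24.
Midpoints: P̄_y = 65.00, Q̄_x = 2147.0.
ε_xy = (ΔQ_x/ΔP_y)(P̄_y/Q̄_x) = (294/24)(65.00/2147.0).

0.37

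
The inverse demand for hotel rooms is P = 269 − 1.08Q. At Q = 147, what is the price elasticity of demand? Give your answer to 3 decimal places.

-0.694

At Q = 147, P = 269 − 1.08(147) = 110.24.
dP/dQ = −1.08, so dQ/dP = 1/(−1.08) = -0.926.
ε = (dQ/dP)(P/Q) = (-0.926)(110.24/147).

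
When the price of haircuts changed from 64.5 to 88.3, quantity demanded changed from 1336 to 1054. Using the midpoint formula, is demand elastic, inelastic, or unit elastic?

inelastic

Arc ε ≈ -0.758.
|ε| = 0.76 < 1.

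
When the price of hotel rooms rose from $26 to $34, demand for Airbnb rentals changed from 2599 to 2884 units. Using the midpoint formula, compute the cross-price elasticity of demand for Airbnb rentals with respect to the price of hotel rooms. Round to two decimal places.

0.39

ΔQ_x = 2884 − 2599 = 285; ΔP_y = 34 − 26 = 8.
Midpoints: P̄_y = 30.00, Q̄_x = 2741.5.
ε_xy = (ΔQ_x/ΔP_y)(P̄_y/Q̄_x) = (285/8)(30.00/2741.5).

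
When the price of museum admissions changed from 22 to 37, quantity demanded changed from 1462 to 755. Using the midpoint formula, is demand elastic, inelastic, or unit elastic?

Arc ε ≈ -1.254.
|ε| = 1.25 > 1.

elastic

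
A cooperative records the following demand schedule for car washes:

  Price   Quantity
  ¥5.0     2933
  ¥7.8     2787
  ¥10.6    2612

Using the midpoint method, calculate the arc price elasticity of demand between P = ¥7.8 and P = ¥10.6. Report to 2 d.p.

At P = 7.8, Q = 2787; at P = 10.6, Q = 2612.
ΔQ = -175, ΔP = 2.8. Midpoints: P̄ = 9.20, Q̄ = 2699.5.
ε = (ΔQ/ΔP)(P̄/Q̄) = (-175/2.8)(9.20/2699.5).

-0.21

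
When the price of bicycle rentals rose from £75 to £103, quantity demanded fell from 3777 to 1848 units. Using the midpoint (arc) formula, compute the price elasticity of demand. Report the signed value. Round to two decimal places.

ΔQ = 1848 − 3777 = -1929; ΔP = 103 − 75 = 28.
Midpoints: P̄ = 89.00, Q̄ = 2812.5.
ε = (ΔQ/ΔP)(P̄/Q̄) = (-1929/28)(89.00/2812.5).

-2.18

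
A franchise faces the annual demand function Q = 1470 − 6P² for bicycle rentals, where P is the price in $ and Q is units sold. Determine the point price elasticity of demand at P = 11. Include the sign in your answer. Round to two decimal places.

-1.95

At P = 11, Q = 744.
dQ/dP = −12P = -132.
ε = (dQ/dP)(P/Q) = (-132)(11/744).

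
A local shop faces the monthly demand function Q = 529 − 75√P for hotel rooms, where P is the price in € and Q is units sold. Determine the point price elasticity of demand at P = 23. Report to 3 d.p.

At P = 23, Q = 169.313.
dQ/dP = −75/(2√P) = -7.819.
ε = (dQ/dP)(P/Q) = (-7.819)(23/169.313).
|ε| > 1, so demand is elastic at this price.

-1.062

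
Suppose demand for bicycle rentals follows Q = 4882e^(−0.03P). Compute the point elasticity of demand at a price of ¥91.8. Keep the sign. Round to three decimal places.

-2.754

At P = 91.8, Q = 310.850.
dQ/dP = −0.03·4882e^(−0.03P) = −0.03Q = -9.325.
ε = (dQ/dP)(P/Q) = (-9.325)(91.8/310.850).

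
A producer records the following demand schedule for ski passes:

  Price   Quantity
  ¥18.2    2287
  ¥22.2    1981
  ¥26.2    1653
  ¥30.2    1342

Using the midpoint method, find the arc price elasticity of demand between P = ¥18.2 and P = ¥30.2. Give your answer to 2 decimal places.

At P = 18.2, Q = 2287; at P = 30.2, Q = 1342.
ΔQ = -945, ΔP = 12.0. Midpoints: P̄ = 24.20, Q̄ = 1814.5.
ε = (ΔQ/ΔP)(P̄/Q̄) = (-945/12.0)(24.20/1814.5).

-1.05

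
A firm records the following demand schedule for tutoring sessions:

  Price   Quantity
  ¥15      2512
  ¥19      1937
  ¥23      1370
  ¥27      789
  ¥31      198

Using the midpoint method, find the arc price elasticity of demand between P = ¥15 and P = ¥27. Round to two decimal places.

-1.83

At P = 15, Q = 2512; at P = 27, Q = 789.
ΔQ = -1723, ΔP = 12. Midpoints: P̄ = 21.00, Q̄ = 1650.5.
ε = (ΔQ/ΔP)(P̄/Q̄) = (-1723/12)(21.00/1650.5).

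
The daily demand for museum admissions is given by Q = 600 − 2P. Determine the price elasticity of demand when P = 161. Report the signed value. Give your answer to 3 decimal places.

-1.158

At P = 161, Q = 278.
dQ/dP = −2.
ε = (dQ/dP)(P/Q) = (-2)(161/278).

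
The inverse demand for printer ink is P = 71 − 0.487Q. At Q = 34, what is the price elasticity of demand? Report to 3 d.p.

-3.288

At Q = 34, P = 71 − 0.487(34) = 54.44.
dP/dQ = −0.487, so dQ/dP = 1/(−0.487) = -2.053.
ε = (dQ/dP)(P/Q) = (-2.053)(54.44/34).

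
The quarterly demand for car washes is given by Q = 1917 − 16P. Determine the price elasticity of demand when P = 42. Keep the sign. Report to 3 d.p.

At P = 42, Q = 1245.
dQ/dP = −16.
ε = (dQ/dP)(P/Q) = (-16)(42/1245).
|ε| < 1, so demand is inelastic at this price.

-0.540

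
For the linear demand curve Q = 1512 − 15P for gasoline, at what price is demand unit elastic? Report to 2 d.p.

50.40

For linear demand Q = a − bP, ε = −bP/(a − bP). |ε| = 1 when bP = a − bP, i.e. P = a/(2b).
P = 1512/(2·15) = 1512/30 = 50.4000.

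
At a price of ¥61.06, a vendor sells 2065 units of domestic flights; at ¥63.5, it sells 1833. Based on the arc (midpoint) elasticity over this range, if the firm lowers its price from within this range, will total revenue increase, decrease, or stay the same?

increase

Arc ε = (-232/2.44)(62.28/1949.0) ≈ -3.038.
|ε| = 3.04 > 1, so demand is elastic. A price cut therefore raises total revenue.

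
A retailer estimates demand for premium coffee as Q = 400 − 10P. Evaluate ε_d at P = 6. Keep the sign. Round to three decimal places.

At P = 6, Q = 340.
dQ/dP = −10.
ε = (dQ/dP)(P/Q) = (-10)(6/340).
|ε| < 1, so demand is inelastic at this price.

-0.176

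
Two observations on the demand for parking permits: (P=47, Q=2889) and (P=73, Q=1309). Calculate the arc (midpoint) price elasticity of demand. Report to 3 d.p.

-1.737

ΔQ = 1309 − 2889 = -1580; ΔP = 73 − 47 = 26.
Midpoints: P̄ = 60.00, Q̄ = 2099.0.
ε = (ΔQ/ΔP)(P̄/Q̄) = (-1580/26)(60.00/2099.0).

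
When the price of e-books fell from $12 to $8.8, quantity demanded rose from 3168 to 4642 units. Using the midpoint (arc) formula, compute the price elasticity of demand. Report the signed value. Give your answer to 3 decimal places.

ΔQ = 4642 − 3168 = 1474; ΔP = 8.8 − 12 = -3.2.
Midpoints: P̄ = 10.40, Q̄ = 3905.0.
ε = (ΔQ/ΔP)(P̄/Q̄) = (1474/-3.2)(10.40/3905.0).

-1.227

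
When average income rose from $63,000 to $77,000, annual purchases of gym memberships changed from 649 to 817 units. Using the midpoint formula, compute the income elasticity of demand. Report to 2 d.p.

1.15

ΔQ = 168, ΔI = 14000. Midpoints: Ī = 70,000, Q̄ = 733.0.
ε_I = (ΔQ/ΔI)(Ī/Q̄) = (168/14000)(70000/733.0).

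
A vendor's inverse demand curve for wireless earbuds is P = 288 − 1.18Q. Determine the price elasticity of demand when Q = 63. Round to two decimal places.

At Q = 63, P = 288 − 1.18(63) = 213.66.
dP/dQ = −1.18, so dQ/dP = 1/(−1.18) = -0.847.
ε = (dQ/dP)(P/Q) = (-0.847)(213.66/63).

-2.87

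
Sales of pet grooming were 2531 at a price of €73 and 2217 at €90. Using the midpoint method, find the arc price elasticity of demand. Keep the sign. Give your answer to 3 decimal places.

ΔQ = 2217 − 2531 = -314; ΔP = 90 − 73 = 17.
Midpoints: P̄ = 81.50, Q̄ = 2374.0.
ε = (ΔQ/ΔP)(P̄/Q̄) = (-314/17)(81.50/2374.0).

-0.634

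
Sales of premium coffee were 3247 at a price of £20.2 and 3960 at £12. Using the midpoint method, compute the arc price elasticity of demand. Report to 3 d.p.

-0.388

ΔQ = 3960 − 3247 = 713; ΔP = 12 − 20.2 = -8.2.
Midpoints: P̄ = 16.10, Q̄ = 3603.5.
ε = (ΔQ/ΔP)(P̄/Q̄) = (713/-8.2)(16.10/3603.5).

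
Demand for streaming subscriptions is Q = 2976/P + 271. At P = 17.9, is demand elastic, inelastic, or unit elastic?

inelastic

Q = 437.257, dQ/dP = -9.288.
ε = (dQ/dP)(P/Q) ≈ -0.380.
|ε| = 0.38 < 1.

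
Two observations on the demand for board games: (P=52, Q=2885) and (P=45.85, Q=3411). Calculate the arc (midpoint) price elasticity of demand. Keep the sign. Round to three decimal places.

-1.329

ΔQ = 3411 − 2885 = 526; ΔP = 45.85 − 52 = -6.15.
Midpoints: P̄ = 48.92, Q̄ = 3148.0.
ε = (ΔQ/ΔP)(P̄/Q̄) = (526/-6.15)(48.92/3148.0).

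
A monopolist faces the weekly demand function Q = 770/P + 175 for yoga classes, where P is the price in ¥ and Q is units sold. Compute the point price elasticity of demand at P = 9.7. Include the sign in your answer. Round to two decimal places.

-0.31

At P = 9.7, Q = 254.381.
dQ/dP = −770/P² = -8.184.
ε = (dQ/dP)(P/Q) = (-8.184)(9.7/254.381).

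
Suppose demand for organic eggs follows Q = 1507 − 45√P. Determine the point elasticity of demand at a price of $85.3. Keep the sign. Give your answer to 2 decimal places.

-0.19

At P = 85.3, Q = 1091.389.
dQ/dP = −45/(2√P) = -2.436.
ε = (dQ/dP)(P/Q) = (-2.436)(85.3/1091.389).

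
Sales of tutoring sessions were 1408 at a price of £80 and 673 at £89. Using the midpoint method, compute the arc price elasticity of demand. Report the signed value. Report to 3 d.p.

ΔQ = 673 − 1408 = -735; ΔP = 89 − 80 = 9.
Midpoints: P̄ = 84.50, Q̄ = 1040.5.
ε = (ΔQ/ΔP)(P̄/Q̄) = (-735/9)(84.50/1040.5).

-6.632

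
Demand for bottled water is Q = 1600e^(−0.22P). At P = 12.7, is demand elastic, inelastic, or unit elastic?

elastic

Q = 97.882, dQ/dP = -21.534.
ε = (dQ/dP)(P/Q) ≈ -2.794.
|ε| = 2.79 > 1.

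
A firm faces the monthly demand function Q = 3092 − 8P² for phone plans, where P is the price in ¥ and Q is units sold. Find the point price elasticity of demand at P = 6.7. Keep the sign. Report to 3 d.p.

-0.263

At P = 6.7, Q = 2732.880.
dQ/dP = −16P = -107.200.
ε = (dQ/dP)(P/Q) = (-107.200)(6.7/2732.880).
|ε| < 1, so demand is inelastic at this price.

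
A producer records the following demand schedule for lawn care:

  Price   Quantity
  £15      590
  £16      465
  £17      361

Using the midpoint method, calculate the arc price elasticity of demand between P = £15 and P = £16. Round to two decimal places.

At P = 15, Q = 590; at P = 16, Q = 465.
ΔQ = -125, ΔP = 1. Midpoints: P̄ = 15.50, Q̄ = 527.5.
ε = (ΔQ/ΔP)(P̄/Q̄) = (-125/1)(15.50/527.5).

-3.67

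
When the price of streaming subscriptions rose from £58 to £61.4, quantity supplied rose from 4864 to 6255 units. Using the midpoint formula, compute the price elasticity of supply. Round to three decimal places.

4.393

ΔQ = 6255 − 4864 = 1391; ΔP = 61.4 − 58 = 3.4.
Midpoints: P̄ = 59.70, Q̄ = 5559.5.
ε_s = (ΔQ/ΔP)(P̄/Q̄) = (1391/3.4)(59.70/5559.5).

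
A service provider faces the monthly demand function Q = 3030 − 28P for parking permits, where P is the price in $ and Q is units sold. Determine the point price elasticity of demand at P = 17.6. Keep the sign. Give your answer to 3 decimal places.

-0.194

At P = 17.6, Q = 2537.200.
dQ/dP = −28.
ε = (dQ/dP)(P/Q) = (-28)(17.6/2537.200).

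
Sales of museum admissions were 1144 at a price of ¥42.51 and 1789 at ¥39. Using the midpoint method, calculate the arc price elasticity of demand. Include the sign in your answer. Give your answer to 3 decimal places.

-5.107

ΔQ = 1789 − 1144 = 645; ΔP = 39 − 42.51 = -3.51.
Midpoints: P̄ = 40.75, Q̄ = 1466.5.
ε = (ΔQ/ΔP)(P̄/Q̄) = (645/-3.51)(40.75/1466.5).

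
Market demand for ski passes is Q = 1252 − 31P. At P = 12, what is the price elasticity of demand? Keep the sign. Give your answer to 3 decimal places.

At P = 12, Q = 880.
dQ/dP = −31.
ε = (dQ/dP)(P/Q) = (-31)(12/880).
|ε| < 1, so demand is inelastic at this price.

-0.423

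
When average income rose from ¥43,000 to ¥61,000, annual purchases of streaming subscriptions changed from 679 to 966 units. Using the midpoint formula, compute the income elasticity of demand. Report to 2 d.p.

1.01

ΔQ = 287, ΔI = 18000. Midpoints: Ī = 52,000, Q̄ = 822.5.
ε_I = (ΔQ/ΔI)(Ī/Q̄) = (287/18000)(52000/822.5).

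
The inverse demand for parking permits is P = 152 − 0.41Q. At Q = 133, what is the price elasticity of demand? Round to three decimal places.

At Q = 133, P = 152 − 0.41(133) = 97.47.
dP/dQ = −0.41, so dQ/dP = 1/(−0.41) = -2.439.
ε = (dQ/dP)(P/Q) = (-2.439)(97.47/133).

-1.787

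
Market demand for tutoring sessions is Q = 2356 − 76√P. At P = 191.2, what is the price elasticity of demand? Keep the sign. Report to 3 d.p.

At P = 191.2, Q = 1305.109.
dQ/dP = −76/(2√P) = -2.748.
ε = (dQ/dP)(P/Q) = (-2.748)(191.2/1305.109).

-0.403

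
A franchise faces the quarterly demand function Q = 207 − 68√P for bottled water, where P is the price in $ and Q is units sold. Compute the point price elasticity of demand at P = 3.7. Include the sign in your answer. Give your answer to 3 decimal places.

-0.858

At P = 3.7, Q = 76.199.
dQ/dP = −68/(2√P) = -17.676.
ε = (dQ/dP)(P/Q) = (-17.676)(3.7/76.199).
|ε| < 1, so demand is inelastic at this price.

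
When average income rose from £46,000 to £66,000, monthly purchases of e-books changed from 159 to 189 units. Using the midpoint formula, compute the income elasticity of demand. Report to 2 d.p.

ΔQ = 30, ΔI = 20000. Midpoints: Ī = 56,000, Q̄ = 174.0.
ε_I = (ΔQ/ΔI)(Ī/Q̄) = (30/20000)(56000/174.0).
ε_I > 0, so the good is normal.

0.48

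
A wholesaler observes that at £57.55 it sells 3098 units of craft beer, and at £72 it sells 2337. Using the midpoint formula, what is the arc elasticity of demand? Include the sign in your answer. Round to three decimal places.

-1.255

ΔQ = 2337 − 3098 = -761; ΔP = 72 − 57.55 = 14.45.
Midpoints: P̄ = 64.78, Q̄ = 2717.5.
ε = (ΔQ/ΔP)(P̄/Q̄) = (-761/14.45)(64.78/2717.5).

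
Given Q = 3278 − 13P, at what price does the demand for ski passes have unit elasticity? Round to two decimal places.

126.08

For linear demand Q = a − bP, ε = −bP/(a − bP). |ε| = 1 when bP = a − bP, i.e. P = a/(2b).
P = 3278/(2·13) = 3278/26 = 126.0769.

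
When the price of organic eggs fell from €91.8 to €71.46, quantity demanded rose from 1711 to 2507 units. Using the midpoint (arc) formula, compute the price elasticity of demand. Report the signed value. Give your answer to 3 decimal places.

ΔQ = 2507 − 1711 = 796; ΔP = 71.46 − 91.8 = -20.34.
Midpoints: P̄ = 81.63, Q̄ = 2109.0.
ε = (ΔQ/ΔP)(P̄/Q̄) = (796/-20.34)(81.63/2109.0).

-1.515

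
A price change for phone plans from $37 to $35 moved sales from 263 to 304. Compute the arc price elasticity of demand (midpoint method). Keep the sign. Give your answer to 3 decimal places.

-2.603

ΔQ = 304 − 263 = 41; ΔP = 35 − 37 = -2.
Midpoints: P̄ = 36.00, Q̄ = 283.5.
ε = (ΔQ/ΔP)(P̄/Q̄) = (41/-2)(36.00/283.5).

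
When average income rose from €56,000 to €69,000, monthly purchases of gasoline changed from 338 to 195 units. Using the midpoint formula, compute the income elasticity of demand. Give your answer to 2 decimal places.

ΔQ = -143, ΔI = 13000. Midpoints: Ī = 62,500, Q̄ = 266.5.
ε_I = (ΔQ/ΔI)(Ī/Q̄) = (-143/13000)(62500/266.5).
ε_I < 0, so the good is inferior.

-2.58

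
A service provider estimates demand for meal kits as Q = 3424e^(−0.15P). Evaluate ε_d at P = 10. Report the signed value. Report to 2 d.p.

At P = 10, Q = 763.998.
dQ/dP = −0.15·3424e^(−0.15P) = −0.15Q = -114.600.
ε = (dQ/dP)(P/Q) = (-114.600)(10/763.998).
|ε| > 1, so demand is elastic at this price.

-1.50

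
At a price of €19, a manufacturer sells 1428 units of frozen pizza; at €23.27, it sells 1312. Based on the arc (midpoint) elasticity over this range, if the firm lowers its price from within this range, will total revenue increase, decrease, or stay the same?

decrease

Arc ε = (-116/4.27)(21.13/1370.0) ≈ -0.419.
|ε| = 0.42 < 1, so demand is inelastic. A price cut therefore reduces total revenue.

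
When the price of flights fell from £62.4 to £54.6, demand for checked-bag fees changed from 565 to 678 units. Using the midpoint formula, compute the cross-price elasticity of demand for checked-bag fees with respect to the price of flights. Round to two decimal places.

-1.36

ΔQ_x = 678 − 565 = 113; ΔP_y = 54.6 − 62.4 = -7.8.
Midpoints: P̄_y = 58.50, Q̄_x = 621.5.
ε_xy = (ΔQ_x/ΔP_y)(P̄_y/Q̄_x) = (113/-7.8)(58.50/621.5).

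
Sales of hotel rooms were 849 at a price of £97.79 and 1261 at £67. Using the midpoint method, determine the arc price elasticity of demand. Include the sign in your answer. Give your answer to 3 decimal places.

ΔQ = 1261 − 849 = 412; ΔP = 67 − 97.79 = -30.79.
Midpoints: P̄ = 82.40, Q̄ = 1055.0.
ε = (ΔQ/ΔP)(P̄/Q̄) = (412/-30.79)(82.40/1055.0).

-1.045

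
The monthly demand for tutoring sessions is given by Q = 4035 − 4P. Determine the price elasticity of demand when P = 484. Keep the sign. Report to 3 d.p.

-0.922

At P = 484, Q = 2099.
dQ/dP = −4.
ε = (dQ/dP)(P/Q) = (-4)(484/2099).
|ε| < 1, so demand is inelastic at this price.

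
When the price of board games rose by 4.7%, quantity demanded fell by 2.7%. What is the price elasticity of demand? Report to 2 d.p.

-0.57

ε = %ΔQ / %ΔP = (-2.7)/(4.7) = -0.574.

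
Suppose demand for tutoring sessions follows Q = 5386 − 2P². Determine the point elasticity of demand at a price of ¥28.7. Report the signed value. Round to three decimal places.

-0.881

At P = 28.7, Q = 3738.620.
dQ/dP = −4P = -114.800.
ε = (dQ/dP)(P/Q) = (-114.800)(28.7/3738.620).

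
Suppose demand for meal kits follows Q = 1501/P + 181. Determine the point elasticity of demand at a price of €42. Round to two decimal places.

At P = 42, Q = 216.738.
dQ/dP = −1501/P² = -0.851.
ε = (dQ/dP)(P/Q) = (-0.851)(42/216.738).
|ε| < 1, so demand is inelastic at this price.

-0.16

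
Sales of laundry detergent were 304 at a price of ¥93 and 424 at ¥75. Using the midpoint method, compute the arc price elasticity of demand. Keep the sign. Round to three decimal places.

-1.538

ΔQ = 424 − 304 = 120; ΔP = 75 − 93 = -18.
Midpoints: P̄ = 84.00, Q̄ = 364.0.
ε = (ΔQ/ΔP)(P̄/Q̄) = (120/-18)(84.00/364.0).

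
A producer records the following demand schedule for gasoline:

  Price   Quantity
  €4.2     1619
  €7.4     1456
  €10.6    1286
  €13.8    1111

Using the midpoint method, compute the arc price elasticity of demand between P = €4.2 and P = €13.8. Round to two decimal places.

At P = 4.2, Q = 1619; at P = 13.8, Q = 1111.
ΔQ = -508, ΔP = 9.6. Midpoints: P̄ = 9.00, Q̄ = 1365.0.
ε = (ΔQ/ΔP)(P̄/Q̄) = (-508/9.6)(9.00/1365.0).

-0.35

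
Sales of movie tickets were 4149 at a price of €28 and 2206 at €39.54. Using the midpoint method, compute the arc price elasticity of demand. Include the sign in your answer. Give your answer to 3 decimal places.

ΔQ = 2206 − 4149 = -1943; ΔP = 39.54 − 28 = 11.54.
Midpoints: P̄ = 33.77, Q̄ = 3177.5.
ε = (ΔQ/ΔP)(P̄/Q̄) = (-1943/11.54)(33.77/3177.5).

-1.789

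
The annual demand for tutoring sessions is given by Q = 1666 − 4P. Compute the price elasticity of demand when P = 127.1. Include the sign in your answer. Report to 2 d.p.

At P = 127.1, Q = 1157.600.
dQ/dP = −4.
ε = (dQ/dP)(P/Q) = (-4)(127.1/1157.600).
|ε| < 1, so demand is inelastic at this price.

-0.44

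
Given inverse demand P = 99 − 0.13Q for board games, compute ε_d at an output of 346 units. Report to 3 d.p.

At Q = 346, P = 99 − 0.13(346) = 54.02.
dP/dQ = −0.13, so dQ/dP = 1/(−0.13) = -7.692.
ε = (dQ/dP)(P/Q) = (-7.692)(54.02/346).

-1.201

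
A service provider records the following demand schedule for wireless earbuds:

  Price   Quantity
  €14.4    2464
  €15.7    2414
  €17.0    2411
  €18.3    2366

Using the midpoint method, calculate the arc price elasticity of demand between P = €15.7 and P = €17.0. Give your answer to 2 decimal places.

At P = 15.7, Q = 2414; at P = 17.0, Q = 2411.
ΔQ = -3, ΔP = 1.3. Midpoints: P̄ = 16.35, Q̄ = 2412.5.
ε = (ΔQ/ΔP)(P̄/Q̄) = (-3/1.3)(16.35/2412.5).

-0.02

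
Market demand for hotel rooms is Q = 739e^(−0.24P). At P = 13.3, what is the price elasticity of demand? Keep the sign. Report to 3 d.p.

-3.192

At P = 13.3, Q = 30.365.
dQ/dP = −0.24·739e^(−0.24P) = −0.24Q = -7.288.
ε = (dQ/dP)(P/Q) = (-7.288)(13.3/30.365).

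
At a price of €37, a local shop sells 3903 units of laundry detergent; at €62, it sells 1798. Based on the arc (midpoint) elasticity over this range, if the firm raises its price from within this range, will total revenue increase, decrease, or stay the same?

decrease

Arc ε = (-2105/25)(49.50/2850.5) ≈ -1.462.
|ε| = 1.46 > 1, so demand is elastic. A price rise therefore reduces total revenue.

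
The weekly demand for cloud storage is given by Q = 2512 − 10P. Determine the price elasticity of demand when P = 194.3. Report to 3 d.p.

-3.415

At P = 194.3, Q = 569.
dQ/dP = −10.
ε = (dQ/dP)(P/Q) = (-10)(194.3/569).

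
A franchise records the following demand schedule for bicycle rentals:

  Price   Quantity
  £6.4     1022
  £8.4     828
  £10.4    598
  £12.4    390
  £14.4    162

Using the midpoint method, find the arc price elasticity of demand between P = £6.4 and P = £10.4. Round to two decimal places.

At P = 6.4, Q = 1022; at P = 10.4, Q = 598.
ΔQ = -424, ΔP = 4.0. Midpoints: P̄ = 8.40, Q̄ = 810.0.
ε = (ΔQ/ΔP)(P̄/Q̄) = (-424/4.0)(8.40/810.0).

-1.10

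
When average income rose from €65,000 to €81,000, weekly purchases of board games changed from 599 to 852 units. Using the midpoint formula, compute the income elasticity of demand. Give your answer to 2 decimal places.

1.59

ΔQ = 253, ΔI = 16000. Midpoints: Ī = 73,000, Q̄ = 725.5.
ε_I = (ΔQ/ΔI)(Ī/Q̄) = (253/16000)(73000/725.5).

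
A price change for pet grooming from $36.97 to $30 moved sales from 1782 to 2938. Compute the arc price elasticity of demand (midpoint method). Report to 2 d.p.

ΔQ = 2938 − 1782 = 1156; ΔP = 30 − 36.97 = -6.97.
Midpoints: P̄ = 33.48, Q̄ = 2360.0.
ε = (ΔQ/ΔP)(P̄/Q̄) = (1156/-6.97)(33.48/2360.0).

-2.35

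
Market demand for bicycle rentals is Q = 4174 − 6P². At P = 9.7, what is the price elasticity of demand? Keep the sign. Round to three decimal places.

-0.313

At P = 9.7, Q = 3609.460.
dQ/dP = −12P = -116.400.
ε = (dQ/dP)(P/Q) = (-116.400)(9.7/3609.460).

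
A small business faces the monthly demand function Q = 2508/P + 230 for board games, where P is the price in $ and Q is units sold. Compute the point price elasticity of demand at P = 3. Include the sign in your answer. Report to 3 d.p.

At P = 3, Q = 1066.
dQ/dP = −2508/P² = -278.667.
ε = (dQ/dP)(P/Q) = (-278.667)(3/1066).

-0.784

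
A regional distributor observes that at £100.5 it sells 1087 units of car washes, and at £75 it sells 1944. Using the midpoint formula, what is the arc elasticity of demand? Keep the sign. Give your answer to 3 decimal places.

-1.946

ΔQ = 1944 − 1087 = 857; ΔP = 75 − 100.5 = -25.5.
Midpoints: P̄ = 87.75, Q̄ = 1515.5.
ε = (ΔQ/ΔP)(P̄/Q̄) = (857/-25.5)(87.75/1515.5).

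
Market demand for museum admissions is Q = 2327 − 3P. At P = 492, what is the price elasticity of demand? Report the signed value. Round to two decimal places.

At P = 492, Q = 851.
dQ/dP = −3.
ε = (dQ/dP)(P/Q) = (-3)(492/851).

-1.73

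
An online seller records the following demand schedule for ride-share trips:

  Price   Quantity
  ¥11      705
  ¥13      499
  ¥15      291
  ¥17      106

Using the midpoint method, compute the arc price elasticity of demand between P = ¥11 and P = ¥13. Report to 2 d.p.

At P = 11, Q = 705; at P = 13, Q = 499.
ΔQ = -206, ΔP = 2. Midpoints: P̄ = 12.00, Q̄ = 602.0.
ε = (ΔQ/ΔP)(P̄/Q̄) = (-206/2)(12.00/602.0).

-2.05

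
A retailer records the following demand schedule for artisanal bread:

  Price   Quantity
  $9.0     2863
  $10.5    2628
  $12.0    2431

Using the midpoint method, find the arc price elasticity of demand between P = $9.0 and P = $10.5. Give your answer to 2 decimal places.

At P = 9.0, Q = 2863; at P = 10.5, Q = 2628.
ΔQ = -235, ΔP = 1.5. Midpoints: P̄ = 9.75, Q̄ = 2745.5.
ε = (ΔQ/ΔP)(P̄/Q̄) = (-235/1.5)(9.75/2745.5).

-0.56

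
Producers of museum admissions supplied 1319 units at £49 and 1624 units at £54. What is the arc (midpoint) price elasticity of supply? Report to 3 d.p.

ΔQ = 1624 − 1319 = 305; ΔP = 54 − 49 = 5.
Midpoints: P̄ = 51.50, Q̄ = 1471.5.
ε_s = (ΔQ/ΔP)(P̄/Q̄) = (305/5)(51.50/1471.5).

2.135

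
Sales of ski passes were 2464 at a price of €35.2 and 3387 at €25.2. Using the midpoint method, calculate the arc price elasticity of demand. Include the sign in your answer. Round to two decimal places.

-0.95

ΔQ = 3387 − 2464 = 923; ΔP = 25.2 − 35.2 = -10.0.
Midpoints: P̄ = 30.20, Q̄ = 2925.5.
ε = (ΔQ/ΔP)(P̄/Q̄) = (923/-10.0)(30.20/2925.5).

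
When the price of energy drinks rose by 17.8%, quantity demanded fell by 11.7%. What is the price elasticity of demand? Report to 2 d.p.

-0.66

ε = %ΔQ / %ΔP = (-11.7)/(17.8) = -0.657.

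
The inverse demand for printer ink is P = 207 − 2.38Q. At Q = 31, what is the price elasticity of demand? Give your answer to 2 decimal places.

At Q = 31, P = 207 − 2.38(31) = 133.22.
dP/dQ = −2.38, so dQ/dP = 1/(−2.38) = -0.420.
ε = (dQ/dP)(P/Q) = (-0.420)(133.22/31).

-1.81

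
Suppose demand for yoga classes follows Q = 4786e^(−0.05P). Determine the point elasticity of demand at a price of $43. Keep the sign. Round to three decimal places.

-2.150

At P = 43, Q = 557.493.
dQ/dP = −0.05·4786e^(−0.05P) = −0.05Q = -27.875.
ε = (dQ/dP)(P/Q) = (-27.875)(43/557.493).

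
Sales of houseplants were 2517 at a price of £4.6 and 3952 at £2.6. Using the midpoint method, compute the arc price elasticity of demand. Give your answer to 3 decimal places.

-0.799

ΔQ = 3952 − 2517 = 1435; ΔP = 2.6 − 4.6 = -2.0.
Midpoints: P̄ = 3.60, Q̄ = 3234.5.
ε = (ΔQ/ΔP)(P̄/Q̄) = (1435/-2.0)(3.60/3234.5).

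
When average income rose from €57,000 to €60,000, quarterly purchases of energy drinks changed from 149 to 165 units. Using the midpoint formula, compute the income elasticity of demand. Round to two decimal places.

1.99

ΔQ = 16, ΔI = 3000. Midpoints: Ī = 58,500, Q̄ = 157.0.
ε_I = (ΔQ/ΔI)(Ī/Q̄) = (16/3000)(58500/157.0).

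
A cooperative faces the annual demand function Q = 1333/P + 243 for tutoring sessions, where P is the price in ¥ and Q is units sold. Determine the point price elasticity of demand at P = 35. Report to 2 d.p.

-0.14

At P = 35, Q = 281.086.
dQ/dP = −1333/P² = -1.088.
ε = (dQ/dP)(P/Q) = (-1.088)(35/281.086).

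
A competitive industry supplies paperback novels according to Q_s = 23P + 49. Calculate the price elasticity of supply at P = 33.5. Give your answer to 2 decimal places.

0.94

At P = 33.5, Q_s = 819.50.
dQ_s/dP = 23.
ε_s = (dQ_s/dP)(P/Q_s) = (23)(33.5/819.50).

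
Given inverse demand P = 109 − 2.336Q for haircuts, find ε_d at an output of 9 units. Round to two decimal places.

At Q = 9, P = 109 − 2.336(9) = 87.98.
dP/dQ = −2.336, so dQ/dP = 1/(−2.336) = -0.428.
ε = (dQ/dP)(P/Q) = (-0.428)(87.98/9).

-4.18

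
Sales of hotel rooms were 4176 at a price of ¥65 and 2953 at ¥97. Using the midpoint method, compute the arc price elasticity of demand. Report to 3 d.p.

ΔQ = 2953 − 4176 = -1223; ΔP = 97 − 65 = 32.
Midpoints: P̄ = 81.00, Q̄ = 3564.5.
ε = (ΔQ/ΔP)(P̄/Q̄) = (-1223/32)(81.00/3564.5).

-0.868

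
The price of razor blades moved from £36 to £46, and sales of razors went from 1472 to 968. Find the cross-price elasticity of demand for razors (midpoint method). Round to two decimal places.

-1.69

ΔQ_x = 968 − 1472 = -504; ΔP_y = 46 − 36 = 10.
Midpoints: P̄_y = 41.00, Q̄_x = 1220.0.
ε_xy = (ΔQ_x/ΔP_y)(P̄_y/Q̄_x) = (-504/10)(41.00/1220.0).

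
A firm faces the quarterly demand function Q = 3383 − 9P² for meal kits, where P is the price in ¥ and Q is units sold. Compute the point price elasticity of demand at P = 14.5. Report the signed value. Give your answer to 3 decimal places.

At P = 14.5, Q = 1490.750.
dQ/dP = −18P = -261.
ε = (dQ/dP)(P/Q) = (-261)(14.5/1490.750).

-2.539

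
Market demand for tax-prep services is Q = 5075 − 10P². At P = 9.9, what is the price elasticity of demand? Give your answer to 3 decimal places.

At P = 9.9, Q = 4094.900.
dQ/dP = −20P = -198.
ε = (dQ/dP)(P/Q) = (-198)(9.9/4094.900).

-0.479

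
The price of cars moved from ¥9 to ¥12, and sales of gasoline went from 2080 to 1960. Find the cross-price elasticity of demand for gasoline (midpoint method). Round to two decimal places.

ΔQ_x = 1960 − 2080 = -120; ΔP_y = 12 − 9 = 3.
Midpoints: P̄_y = 10.50, Q̄_x = 2020.0.
ε_xy = (ΔQ_x/ΔP_y)(P̄_y/Q̄_x) = (-120/3)(10.50/2020.0).
ε_xy < 0, so the goods are complements.

-0.21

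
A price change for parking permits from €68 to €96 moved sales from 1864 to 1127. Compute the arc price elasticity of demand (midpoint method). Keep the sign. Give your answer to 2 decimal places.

ΔQ = 1127 − 1864 = -737; ΔP = 96 − 68 = 28.
Midpoints: P̄ = 82.00, Q̄ = 1495.5.
ε = (ΔQ/ΔP)(P̄/Q̄) = (-737/28)(82.00/1495.5).

-1.44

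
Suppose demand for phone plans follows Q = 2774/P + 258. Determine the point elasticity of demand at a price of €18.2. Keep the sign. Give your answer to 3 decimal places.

At P = 18.2, Q = 410.418.
dQ/dP = −2774/P² = -8.375.
ε = (dQ/dP)(P/Q) = (-8.375)(18.2/410.418).

-0.371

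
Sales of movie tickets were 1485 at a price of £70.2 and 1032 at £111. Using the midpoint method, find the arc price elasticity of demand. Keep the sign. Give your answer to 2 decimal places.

-0.80

ΔQ = 1032 − 1485 = -453; ΔP = 111 − 70.2 = 40.8.
Midpoints: P̄ = 90.60, Q̄ = 1258.5.
ε = (ΔQ/ΔP)(P̄/Q̄) = (-453/40.8)(90.60/1258.5).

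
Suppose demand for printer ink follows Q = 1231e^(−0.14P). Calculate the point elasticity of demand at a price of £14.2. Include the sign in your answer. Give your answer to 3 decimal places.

At P = 14.2, Q = 168.609.
dQ/dP = −0.14·1231e^(−0.14P) = −0.14Q = -23.605.
ε = (dQ/dP)(P/Q) = (-23.605)(14.2/168.609).
|ε| > 1, so demand is elastic at this price.

-1.988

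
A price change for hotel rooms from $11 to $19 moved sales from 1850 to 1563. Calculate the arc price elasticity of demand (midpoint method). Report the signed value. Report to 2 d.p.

ΔQ = 1563 − 1850 = -287; ΔP = 19 − 11 = 8.
Midpoints: P̄ = 15.00, Q̄ = 1706.5.
ε = (ΔQ/ΔP)(P̄/Q̄) = (-287/8)(15.00/1706.5).

-0.32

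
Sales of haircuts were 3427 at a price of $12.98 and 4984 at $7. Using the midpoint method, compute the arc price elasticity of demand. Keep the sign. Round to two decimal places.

ΔQ = 4984 − 3427 = 1557; ΔP = 7 − 12.98 = -5.98.
Midpoints: P̄ = 9.99, Q̄ = 4205.5.
ε = (ΔQ/ΔP)(P̄/Q̄) = (1557/-5.98)(9.99/4205.5).

-0.62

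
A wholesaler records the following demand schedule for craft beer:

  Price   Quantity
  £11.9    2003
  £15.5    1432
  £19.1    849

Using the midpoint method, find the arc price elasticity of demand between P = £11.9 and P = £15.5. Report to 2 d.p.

At P = 11.9, Q = 2003; at P = 15.5, Q = 1432.
ΔQ = -571, ΔP = 3.6. Midpoints: P̄ = 13.70, Q̄ = 1717.5.
ε = (ΔQ/ΔP)(P̄/Q̄) = (-571/3.6)(13.70/1717.5).

-1.27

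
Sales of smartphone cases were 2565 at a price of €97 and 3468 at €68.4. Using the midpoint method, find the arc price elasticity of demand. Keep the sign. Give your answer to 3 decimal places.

-0.866

ΔQ = 3468 − 2565 = 903; ΔP = 68.4 − 97 = -28.6.
Midpoints: P̄ = 82.70, Q̄ = 3016.5.
ε = (ΔQ/ΔP)(P̄/Q̄) = (903/-28.6)(82.70/3016.5).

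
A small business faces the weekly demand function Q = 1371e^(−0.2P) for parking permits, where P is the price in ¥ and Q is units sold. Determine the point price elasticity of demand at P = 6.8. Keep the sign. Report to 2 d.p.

-1.36

At P = 6.8, Q = 351.882.
dQ/dP = −0.2·1371e^(−0.2P) = −0.2Q = -70.376.
ε = (dQ/dP)(P/Q) = (-70.376)(6.8/351.882).
|ε| > 1, so demand is elastic at this price.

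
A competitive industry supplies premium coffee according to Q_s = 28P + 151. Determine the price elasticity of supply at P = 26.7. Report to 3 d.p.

0.832

At P = 26.7, Q_s = 898.60.
dQ_s/dP = 28.
ε_s = (dQ_s/dP)(P/Q_s) = (28)(26.7/898.60).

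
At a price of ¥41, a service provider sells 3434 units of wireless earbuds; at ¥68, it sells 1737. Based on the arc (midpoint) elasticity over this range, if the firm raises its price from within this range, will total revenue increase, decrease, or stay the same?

decrease

Arc ε = (-1697/27)(54.50/2585.5) ≈ -1.325.
|ε| = 1.32 > 1, so demand is elastic. A price rise therefore reduces total revenue.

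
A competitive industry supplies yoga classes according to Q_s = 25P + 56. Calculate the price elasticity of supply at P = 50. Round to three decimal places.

At P = 50, Q_s = 1306.
dQ_s/dP = 25.
ε_s = (dQ_s/dP)(P/Q_s) = (25)(50/1306).

0.957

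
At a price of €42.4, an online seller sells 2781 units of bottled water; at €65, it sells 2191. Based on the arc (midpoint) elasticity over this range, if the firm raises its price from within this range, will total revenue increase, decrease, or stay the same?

increase

Arc ε = (-590/22.6)(53.70/2486.0) ≈ -0.564.
|ε| = 0.56 < 1, so demand is inelastic. A price rise therefore raises total revenue.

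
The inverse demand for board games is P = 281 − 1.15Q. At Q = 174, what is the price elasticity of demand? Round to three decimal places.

-0.404

At Q = 174, P = 281 − 1.15(174) = 80.90.
dP/dQ = −1.15, so dQ/dP = 1/(−1.15) = -0.870.
ε = (dQ/dP)(P/Q) = (-0.870)(80.90/174).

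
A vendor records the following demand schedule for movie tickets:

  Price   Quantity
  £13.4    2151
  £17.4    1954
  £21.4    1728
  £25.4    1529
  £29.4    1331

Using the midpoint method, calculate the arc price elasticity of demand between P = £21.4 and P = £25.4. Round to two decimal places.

-0.71

At P = 21.4, Q = 1728; at P = 25.4, Q = 1529.
ΔQ = -199, ΔP = 4.0. Midpoints: P̄ = 23.40, Q̄ = 1628.5.
ε = (ΔQ/ΔP)(P̄/Q̄) = (-199/4.0)(23.40/1628.5).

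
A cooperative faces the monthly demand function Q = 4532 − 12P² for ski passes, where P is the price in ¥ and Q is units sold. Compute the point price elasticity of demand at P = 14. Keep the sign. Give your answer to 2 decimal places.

At P = 14, Q = 2180.
dQ/dP = −24P = -336.
ε = (dQ/dP)(P/Q) = (-336)(14/2180).
|ε| > 1, so demand is elastic at this price.

-2.16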